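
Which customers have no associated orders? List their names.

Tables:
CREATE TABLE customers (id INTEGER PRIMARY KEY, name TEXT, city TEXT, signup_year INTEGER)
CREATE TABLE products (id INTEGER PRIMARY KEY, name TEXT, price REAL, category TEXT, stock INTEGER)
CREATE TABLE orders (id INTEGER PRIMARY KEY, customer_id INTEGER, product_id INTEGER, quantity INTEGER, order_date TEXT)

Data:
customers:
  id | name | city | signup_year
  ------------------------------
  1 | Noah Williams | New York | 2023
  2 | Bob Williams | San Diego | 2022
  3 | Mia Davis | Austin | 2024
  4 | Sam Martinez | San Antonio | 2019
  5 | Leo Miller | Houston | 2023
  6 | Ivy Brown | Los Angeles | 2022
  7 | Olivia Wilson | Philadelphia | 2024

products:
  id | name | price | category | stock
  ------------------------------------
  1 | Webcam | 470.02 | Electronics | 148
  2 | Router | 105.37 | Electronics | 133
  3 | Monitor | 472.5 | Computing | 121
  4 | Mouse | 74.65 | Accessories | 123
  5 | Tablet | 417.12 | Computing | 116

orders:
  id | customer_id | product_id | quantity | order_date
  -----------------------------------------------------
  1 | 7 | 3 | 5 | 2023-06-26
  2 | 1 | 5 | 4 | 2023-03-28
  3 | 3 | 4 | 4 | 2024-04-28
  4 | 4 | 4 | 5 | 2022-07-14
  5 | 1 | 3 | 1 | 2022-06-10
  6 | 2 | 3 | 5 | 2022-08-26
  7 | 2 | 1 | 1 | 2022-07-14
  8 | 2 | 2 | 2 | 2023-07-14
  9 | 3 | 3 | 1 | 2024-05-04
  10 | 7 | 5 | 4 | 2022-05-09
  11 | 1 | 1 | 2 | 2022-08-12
SELECT p.name FROM customers p LEFT JOIN orders c ON c.customer_id = p.id WHERE c.id IS NULL

Execution result:
name
Leo Miller
Ivy Brown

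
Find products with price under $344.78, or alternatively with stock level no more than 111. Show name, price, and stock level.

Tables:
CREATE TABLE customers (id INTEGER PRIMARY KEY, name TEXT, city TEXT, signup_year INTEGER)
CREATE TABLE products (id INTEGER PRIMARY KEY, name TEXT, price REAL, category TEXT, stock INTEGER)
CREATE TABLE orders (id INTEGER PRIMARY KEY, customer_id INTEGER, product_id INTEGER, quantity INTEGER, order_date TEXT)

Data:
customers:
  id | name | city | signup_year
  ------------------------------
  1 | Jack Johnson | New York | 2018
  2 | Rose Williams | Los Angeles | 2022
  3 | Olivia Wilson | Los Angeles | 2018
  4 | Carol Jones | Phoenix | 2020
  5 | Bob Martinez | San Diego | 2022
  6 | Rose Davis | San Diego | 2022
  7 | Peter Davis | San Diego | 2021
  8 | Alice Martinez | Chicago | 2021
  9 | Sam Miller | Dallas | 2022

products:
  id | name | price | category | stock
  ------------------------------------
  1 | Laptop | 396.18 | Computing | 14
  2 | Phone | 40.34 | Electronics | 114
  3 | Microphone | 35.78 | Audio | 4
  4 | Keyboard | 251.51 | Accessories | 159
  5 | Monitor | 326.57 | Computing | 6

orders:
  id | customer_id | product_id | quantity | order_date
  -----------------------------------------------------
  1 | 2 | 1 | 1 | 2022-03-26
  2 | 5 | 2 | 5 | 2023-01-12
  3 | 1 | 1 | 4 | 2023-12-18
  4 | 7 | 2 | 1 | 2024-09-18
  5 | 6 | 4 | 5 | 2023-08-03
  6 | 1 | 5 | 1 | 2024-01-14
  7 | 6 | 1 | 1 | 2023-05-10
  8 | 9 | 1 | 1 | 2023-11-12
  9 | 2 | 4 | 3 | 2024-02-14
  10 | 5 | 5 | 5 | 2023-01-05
SELECT name, price, stock FROM products WHERE price < 344.78 OR stock <= 111

Execution result:
name | price | stock
Laptop | 396.18 | 14
Phone | 40.34 | 114
Microphone | 35.78 | 4
Keyboard | 251.51 | 159
Monitor | 326.57 | 6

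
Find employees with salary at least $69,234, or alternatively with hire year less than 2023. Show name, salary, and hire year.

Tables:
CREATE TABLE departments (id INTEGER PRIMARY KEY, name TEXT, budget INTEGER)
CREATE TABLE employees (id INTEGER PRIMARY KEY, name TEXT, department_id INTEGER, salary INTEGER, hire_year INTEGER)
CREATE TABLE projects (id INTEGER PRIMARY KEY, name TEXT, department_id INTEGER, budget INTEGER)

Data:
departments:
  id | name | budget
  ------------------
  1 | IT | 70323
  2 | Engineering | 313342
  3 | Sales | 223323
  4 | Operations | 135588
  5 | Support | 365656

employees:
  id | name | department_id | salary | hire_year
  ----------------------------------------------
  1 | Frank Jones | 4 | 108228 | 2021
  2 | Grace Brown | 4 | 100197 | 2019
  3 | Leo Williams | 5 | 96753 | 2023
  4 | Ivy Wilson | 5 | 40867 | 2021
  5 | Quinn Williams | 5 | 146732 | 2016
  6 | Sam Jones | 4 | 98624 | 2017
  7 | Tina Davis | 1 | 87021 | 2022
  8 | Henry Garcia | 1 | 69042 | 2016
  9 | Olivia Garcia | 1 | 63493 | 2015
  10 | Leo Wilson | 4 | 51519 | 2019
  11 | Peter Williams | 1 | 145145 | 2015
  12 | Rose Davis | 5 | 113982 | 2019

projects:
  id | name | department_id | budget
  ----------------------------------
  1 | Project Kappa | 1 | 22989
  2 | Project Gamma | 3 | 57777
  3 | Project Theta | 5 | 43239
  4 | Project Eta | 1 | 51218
SELECT name, salary, hire_year FROM employees WHERE salary >= 69234 OR hire_year < 2023

Execution result:
name | salary | hire_year
Frank Jones | 108228 | 2021
Grace Brown | 100197 | 2019
Leo Williams | 96753 | 2023
Ivy Wilson | 40867 | 2021
Quinn Williams | 146732 | 2016
Sam Jones | 98624 | 2017
Tina Davis | 87021 | 2022
Henry Garcia | 69042 | 2016
Olivia Garcia | 63493 | 2015
Leo Wilson | 51519 | 2019
Peter Williams | 145145 | 2015
Rose Davis | 113982 | 2019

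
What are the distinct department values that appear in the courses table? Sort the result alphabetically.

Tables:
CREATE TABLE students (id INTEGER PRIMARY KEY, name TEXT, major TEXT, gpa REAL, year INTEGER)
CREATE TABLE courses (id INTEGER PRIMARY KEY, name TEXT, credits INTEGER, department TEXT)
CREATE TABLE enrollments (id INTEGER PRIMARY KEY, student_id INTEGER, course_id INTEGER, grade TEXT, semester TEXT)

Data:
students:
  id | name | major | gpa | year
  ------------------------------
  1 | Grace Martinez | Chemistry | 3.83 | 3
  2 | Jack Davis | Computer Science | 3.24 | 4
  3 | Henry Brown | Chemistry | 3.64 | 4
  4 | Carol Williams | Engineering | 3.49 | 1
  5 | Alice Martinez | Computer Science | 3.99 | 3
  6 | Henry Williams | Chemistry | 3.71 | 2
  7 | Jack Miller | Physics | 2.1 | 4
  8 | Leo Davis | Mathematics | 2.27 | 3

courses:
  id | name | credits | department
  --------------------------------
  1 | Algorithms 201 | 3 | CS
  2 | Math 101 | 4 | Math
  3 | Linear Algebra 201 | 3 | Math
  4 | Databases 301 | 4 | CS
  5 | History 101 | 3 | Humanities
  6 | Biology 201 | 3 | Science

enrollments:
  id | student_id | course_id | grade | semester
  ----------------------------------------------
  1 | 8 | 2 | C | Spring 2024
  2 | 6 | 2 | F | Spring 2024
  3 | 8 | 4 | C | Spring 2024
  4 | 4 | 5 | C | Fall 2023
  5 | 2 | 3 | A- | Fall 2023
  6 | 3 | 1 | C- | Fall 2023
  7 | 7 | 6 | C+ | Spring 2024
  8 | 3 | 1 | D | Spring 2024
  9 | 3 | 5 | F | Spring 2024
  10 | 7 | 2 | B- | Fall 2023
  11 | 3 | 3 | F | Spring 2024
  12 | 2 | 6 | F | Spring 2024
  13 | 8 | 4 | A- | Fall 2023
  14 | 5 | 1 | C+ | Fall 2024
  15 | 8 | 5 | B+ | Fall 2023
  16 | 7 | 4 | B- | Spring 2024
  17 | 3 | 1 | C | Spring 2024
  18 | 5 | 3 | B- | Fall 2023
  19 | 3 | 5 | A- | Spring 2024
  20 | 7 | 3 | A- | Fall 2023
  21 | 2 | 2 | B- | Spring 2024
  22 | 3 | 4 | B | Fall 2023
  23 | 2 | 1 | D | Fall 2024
SELECT DISTINCT department FROM courses ORDER BY department

Execution result:
department
CS
Humanities
Math
Science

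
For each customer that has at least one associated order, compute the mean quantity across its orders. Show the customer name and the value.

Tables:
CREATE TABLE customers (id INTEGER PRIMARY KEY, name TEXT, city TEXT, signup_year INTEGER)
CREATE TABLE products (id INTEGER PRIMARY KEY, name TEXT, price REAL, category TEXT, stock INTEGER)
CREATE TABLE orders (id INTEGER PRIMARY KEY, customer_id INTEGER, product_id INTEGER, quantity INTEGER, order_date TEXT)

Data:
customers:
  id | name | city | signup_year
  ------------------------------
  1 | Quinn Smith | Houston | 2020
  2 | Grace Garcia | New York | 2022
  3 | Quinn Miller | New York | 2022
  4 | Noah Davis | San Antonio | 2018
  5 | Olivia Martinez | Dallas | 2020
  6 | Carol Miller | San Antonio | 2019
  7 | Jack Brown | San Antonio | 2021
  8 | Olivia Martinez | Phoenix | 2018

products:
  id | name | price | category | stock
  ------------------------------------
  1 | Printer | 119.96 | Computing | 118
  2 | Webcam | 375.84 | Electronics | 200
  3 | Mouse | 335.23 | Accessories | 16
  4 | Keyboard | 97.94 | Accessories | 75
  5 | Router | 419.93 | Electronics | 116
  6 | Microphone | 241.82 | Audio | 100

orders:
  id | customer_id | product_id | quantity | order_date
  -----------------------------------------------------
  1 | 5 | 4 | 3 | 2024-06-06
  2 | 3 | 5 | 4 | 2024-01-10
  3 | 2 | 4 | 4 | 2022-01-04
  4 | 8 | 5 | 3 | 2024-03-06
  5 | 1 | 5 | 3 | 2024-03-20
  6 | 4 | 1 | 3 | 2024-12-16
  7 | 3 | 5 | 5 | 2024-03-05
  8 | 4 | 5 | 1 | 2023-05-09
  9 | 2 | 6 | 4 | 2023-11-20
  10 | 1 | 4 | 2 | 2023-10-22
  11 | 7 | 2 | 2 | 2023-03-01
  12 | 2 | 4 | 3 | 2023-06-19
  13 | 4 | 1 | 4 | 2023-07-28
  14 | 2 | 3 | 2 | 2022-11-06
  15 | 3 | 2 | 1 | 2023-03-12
SELECT p.name, AVG(c.quantity) AS avg_quantity FROM orders c JOIN customers p ON c.customer_id = p.id GROUP BY p.id, p.name

Execution result:
name | avg_quantity
Quinn Smith | 2.50
Grace Garcia | 3.25
Quinn Miller | 3.33
Noah Davis | 2.67
Olivia Martinez | 3.00
Jack Brown | 2.00
Olivia Martinez | 3.00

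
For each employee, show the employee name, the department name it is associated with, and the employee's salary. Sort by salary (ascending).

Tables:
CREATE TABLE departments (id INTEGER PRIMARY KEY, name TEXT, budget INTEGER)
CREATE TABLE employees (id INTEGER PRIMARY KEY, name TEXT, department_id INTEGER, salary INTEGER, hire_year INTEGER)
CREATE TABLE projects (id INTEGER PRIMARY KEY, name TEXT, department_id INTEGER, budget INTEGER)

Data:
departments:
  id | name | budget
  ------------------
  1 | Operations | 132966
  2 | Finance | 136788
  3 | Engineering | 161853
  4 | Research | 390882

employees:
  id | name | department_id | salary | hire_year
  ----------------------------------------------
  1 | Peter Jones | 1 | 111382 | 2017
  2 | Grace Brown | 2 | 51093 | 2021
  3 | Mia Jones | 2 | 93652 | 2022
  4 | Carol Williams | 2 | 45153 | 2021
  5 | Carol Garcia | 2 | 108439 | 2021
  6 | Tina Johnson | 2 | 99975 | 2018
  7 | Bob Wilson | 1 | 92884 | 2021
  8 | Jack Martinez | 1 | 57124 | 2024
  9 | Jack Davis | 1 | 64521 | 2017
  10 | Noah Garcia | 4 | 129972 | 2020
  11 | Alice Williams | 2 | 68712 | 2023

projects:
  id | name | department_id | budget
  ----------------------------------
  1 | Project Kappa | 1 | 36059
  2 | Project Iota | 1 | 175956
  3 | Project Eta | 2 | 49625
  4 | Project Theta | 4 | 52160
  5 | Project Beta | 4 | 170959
SELECT c.name, p.name AS department, c.salary FROM employees c JOIN departments p ON c.department_id = p.id ORDER BY c.salary ASC

Execution result:
name | department | salary
Carol Williams | Finance | 45153
Grace Brown | Finance | 51093
Jack Martinez | Operations | 57124
Jack Davis | Operations | 64521
Alice Williams | Finance | 68712
Bob Wilson | Operations | 92884
Mia Jones | Finance | 93652
Tina Johnson | Finance | 99975
Carol Garcia | Finance | 108439
Peter Jones | Operations | 111382
Noah Garcia | Research | 129972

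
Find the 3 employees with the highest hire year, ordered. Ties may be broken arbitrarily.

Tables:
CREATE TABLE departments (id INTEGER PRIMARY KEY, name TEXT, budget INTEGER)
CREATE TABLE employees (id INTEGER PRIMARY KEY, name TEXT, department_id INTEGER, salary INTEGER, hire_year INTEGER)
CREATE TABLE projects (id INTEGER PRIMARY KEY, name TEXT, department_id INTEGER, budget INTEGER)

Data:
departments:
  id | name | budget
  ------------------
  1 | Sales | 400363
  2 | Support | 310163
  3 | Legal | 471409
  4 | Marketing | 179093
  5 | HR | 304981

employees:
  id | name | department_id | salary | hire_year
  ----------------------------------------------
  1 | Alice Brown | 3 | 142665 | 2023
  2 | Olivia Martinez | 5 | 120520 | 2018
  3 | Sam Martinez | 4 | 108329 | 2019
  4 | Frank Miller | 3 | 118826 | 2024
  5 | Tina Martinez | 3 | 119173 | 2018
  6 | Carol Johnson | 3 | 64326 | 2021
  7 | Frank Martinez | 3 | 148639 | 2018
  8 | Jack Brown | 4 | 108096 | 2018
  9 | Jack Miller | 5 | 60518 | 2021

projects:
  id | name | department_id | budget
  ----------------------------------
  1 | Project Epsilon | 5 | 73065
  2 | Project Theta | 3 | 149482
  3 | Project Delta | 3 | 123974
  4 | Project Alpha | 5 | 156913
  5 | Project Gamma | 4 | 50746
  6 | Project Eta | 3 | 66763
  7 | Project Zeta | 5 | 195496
SELECT name, hire_year FROM employees ORDER BY hire_year DESC LIMIT 3

Execution result:
name | hire_year
Frank Miller | 2024
Alice Brown | 2023
Carol Johnson | 2021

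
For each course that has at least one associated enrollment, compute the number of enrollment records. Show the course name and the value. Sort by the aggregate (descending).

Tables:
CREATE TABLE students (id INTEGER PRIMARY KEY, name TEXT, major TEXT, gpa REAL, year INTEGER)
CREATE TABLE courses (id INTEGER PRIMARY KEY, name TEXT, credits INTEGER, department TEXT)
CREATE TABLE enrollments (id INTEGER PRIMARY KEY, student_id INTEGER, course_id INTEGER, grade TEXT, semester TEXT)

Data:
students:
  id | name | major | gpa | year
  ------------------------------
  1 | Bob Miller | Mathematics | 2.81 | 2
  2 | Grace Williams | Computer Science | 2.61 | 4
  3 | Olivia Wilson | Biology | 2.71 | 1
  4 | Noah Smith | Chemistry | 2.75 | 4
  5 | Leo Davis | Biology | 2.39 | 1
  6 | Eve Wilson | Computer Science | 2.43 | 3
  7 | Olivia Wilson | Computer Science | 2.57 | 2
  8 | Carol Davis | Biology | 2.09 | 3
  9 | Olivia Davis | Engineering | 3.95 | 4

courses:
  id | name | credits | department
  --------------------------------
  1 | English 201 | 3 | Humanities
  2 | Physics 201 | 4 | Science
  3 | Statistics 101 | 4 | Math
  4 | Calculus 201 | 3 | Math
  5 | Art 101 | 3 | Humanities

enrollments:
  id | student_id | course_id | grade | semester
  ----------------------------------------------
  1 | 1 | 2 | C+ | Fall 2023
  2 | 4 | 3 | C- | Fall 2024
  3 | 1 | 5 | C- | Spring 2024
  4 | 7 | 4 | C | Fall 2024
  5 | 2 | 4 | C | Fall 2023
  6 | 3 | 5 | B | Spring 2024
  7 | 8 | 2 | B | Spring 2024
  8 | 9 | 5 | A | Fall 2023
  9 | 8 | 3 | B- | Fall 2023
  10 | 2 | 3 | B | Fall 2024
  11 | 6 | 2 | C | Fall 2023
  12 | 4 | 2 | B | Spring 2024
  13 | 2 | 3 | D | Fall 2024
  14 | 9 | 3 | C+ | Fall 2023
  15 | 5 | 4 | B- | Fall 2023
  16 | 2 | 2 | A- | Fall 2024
SELECT p.name, COUNT(*) AS n FROM enrollments c JOIN courses p ON c.course_id = p.id GROUP BY p.id, p.name ORDER BY n DESC

Execution result:
name | n
Physics 201 | 5
Statistics 101 | 5
Calculus 201 | 3
Art 101 | 3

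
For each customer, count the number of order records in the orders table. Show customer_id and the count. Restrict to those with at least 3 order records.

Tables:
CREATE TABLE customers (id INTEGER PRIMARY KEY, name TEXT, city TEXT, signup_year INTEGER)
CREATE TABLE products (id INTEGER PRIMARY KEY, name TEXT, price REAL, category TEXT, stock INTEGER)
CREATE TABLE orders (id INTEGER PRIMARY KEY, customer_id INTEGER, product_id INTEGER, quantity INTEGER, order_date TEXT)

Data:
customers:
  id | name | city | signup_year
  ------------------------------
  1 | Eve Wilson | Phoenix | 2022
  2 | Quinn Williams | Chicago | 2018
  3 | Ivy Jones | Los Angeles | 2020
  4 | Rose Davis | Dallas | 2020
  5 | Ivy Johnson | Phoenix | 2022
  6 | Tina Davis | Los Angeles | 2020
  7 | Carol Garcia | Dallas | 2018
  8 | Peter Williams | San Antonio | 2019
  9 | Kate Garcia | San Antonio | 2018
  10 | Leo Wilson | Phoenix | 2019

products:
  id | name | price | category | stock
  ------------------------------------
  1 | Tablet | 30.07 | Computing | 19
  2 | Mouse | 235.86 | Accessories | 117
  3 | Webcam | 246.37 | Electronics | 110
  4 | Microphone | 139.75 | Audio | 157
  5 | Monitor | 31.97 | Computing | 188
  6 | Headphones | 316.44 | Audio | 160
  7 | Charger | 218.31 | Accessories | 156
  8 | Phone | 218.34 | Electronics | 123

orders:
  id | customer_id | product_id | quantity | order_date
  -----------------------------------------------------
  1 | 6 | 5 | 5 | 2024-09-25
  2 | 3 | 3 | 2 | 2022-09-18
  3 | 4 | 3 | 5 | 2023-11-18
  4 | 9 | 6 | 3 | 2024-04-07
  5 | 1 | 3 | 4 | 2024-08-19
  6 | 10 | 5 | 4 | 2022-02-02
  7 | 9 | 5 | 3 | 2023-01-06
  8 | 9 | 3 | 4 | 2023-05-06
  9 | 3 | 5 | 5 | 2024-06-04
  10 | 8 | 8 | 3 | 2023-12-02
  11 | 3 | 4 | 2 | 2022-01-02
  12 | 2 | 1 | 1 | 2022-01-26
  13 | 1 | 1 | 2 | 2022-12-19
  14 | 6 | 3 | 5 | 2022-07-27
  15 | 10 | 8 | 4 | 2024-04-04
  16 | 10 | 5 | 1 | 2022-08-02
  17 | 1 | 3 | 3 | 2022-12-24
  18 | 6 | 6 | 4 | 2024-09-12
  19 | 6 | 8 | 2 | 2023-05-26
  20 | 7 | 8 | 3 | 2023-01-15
SELECT customer_id, COUNT(*) AS order_count FROM orders GROUP BY customer_id HAVING COUNT(*) >= 3

Execution result:
customer_id | order_count
1 | 3
3 | 3
6 | 4
9 | 3
10 | 3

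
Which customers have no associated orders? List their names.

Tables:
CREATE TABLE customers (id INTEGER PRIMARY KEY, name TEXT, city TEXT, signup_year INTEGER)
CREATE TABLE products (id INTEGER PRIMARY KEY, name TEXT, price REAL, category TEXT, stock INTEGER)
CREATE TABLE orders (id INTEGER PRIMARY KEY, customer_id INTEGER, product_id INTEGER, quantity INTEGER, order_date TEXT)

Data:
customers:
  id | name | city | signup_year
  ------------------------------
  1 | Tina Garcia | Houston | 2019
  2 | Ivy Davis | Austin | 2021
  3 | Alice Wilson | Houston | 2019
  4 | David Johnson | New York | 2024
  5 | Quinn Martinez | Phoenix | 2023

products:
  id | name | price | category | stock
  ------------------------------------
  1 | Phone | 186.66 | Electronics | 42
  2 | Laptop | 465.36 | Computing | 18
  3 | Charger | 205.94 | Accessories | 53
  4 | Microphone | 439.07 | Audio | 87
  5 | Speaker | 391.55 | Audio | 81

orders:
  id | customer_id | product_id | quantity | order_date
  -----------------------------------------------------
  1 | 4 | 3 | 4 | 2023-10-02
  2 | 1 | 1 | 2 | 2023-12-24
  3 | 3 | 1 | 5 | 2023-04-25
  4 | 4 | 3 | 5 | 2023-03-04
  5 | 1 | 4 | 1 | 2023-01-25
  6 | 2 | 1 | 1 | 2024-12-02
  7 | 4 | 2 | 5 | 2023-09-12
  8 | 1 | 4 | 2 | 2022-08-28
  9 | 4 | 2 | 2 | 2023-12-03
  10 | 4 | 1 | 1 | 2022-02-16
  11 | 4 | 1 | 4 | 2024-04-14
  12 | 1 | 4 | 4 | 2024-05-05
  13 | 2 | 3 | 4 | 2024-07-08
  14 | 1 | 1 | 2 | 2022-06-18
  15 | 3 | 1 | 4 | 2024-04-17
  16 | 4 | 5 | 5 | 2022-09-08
SELECT p.name FROM customers p LEFT JOIN orders c ON c.customer_id = p.id WHERE c.id IS NULL

Execution result:
Quinn Martinez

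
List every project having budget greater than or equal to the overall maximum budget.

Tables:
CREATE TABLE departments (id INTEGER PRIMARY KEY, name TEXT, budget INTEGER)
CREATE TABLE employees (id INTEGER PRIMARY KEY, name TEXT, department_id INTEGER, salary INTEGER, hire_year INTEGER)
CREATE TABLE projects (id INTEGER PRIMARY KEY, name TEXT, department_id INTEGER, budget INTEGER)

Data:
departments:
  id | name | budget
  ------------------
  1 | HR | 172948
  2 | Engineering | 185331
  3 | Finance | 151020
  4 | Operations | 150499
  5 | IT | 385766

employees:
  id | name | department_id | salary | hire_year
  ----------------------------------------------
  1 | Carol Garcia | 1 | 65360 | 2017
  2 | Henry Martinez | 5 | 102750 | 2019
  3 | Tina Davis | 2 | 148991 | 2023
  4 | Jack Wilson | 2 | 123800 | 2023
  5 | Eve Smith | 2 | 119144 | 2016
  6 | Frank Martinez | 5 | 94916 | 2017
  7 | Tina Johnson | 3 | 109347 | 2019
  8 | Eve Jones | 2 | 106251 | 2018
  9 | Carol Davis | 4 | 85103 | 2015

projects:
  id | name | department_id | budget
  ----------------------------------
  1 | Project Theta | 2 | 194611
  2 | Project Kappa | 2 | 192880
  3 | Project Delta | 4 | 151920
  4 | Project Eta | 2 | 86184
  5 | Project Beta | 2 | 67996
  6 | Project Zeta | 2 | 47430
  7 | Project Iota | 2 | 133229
SELECT name, budget FROM projects WHERE budget >= (SELECT MAX(budget) FROM projects)

Execution result:
name | budget
Project Theta | 194611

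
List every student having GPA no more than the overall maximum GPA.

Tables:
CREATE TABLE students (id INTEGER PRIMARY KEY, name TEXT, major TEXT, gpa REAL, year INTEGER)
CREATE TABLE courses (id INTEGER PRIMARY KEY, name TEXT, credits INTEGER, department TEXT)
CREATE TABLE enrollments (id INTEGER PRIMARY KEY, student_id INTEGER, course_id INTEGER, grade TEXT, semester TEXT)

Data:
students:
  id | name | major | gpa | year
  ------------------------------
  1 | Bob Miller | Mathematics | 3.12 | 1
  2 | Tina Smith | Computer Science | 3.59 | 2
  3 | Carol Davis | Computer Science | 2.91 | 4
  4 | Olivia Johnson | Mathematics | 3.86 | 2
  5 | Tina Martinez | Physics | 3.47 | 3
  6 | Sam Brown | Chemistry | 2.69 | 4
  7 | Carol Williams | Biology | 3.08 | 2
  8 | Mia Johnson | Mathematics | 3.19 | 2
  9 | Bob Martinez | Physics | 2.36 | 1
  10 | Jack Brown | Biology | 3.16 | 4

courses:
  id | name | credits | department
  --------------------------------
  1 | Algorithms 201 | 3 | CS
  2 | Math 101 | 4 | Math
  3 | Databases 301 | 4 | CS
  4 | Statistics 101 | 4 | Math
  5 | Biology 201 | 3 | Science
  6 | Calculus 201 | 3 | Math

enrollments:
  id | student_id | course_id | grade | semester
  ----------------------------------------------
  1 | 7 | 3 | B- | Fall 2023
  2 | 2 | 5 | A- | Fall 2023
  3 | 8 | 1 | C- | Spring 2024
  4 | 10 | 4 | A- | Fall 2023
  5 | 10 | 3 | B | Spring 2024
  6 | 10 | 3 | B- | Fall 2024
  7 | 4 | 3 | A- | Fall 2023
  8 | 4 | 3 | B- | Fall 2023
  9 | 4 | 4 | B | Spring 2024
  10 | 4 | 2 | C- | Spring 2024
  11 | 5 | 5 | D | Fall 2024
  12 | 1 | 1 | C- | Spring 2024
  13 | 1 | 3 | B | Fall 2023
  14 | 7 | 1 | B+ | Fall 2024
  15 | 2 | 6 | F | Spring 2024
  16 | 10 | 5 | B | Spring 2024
SELECT name, gpa FROM students WHERE gpa <= (SELECT MAX(gpa) FROM students)

Execution result:
name | gpa
Bob Miller | 3.12
Tina Smith | 3.59
Carol Davis | 2.91
Olivia Johnson | 3.86
Tina Martinez | 3.47
Sam Brown | 2.69
Carol Williams | 3.08
Mia Johnson | 3.19
Bob Martinez | 2.36
Jack Brown | 3.16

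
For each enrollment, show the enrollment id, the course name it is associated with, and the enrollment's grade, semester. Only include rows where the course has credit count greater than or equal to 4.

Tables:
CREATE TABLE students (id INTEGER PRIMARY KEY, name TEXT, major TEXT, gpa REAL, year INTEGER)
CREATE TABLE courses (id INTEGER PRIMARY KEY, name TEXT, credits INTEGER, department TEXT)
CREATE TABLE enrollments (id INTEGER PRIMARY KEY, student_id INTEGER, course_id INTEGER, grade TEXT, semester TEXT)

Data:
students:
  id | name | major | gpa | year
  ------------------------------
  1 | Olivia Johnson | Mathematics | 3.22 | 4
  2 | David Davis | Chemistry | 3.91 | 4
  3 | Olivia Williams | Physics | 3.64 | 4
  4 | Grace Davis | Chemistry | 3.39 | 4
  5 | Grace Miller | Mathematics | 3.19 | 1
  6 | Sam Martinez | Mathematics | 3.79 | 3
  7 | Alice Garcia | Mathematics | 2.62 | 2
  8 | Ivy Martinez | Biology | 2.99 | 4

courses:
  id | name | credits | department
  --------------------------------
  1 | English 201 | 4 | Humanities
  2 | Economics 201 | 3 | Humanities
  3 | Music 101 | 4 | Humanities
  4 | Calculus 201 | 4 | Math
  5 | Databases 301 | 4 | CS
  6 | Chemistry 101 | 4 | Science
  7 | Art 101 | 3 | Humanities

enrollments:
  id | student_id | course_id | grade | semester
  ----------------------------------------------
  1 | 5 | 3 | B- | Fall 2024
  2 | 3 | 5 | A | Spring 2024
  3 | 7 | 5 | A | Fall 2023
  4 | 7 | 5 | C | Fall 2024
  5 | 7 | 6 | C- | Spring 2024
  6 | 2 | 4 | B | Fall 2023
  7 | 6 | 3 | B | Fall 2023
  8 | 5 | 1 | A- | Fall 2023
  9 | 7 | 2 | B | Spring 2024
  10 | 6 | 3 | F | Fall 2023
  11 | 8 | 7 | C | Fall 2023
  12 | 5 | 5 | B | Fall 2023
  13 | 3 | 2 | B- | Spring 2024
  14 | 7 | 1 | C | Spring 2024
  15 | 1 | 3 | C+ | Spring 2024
SELECT c.id, p.name AS course, c.grade, c.semester FROM enrollments c JOIN courses p ON c.course_id = p.id WHERE p.credits >= 4

Execution result:
id | course | grade | semester
1 | Music 101 | B- | Fall 2024
2 | Databases 301 | A | Spring 2024
3 | Databases 301 | A | Fall 2023
4 | Databases 301 | C | Fall 2024
5 | Chemistry 101 | C- | Spring 2024
6 | Calculus 201 | B | Fall 2023
7 | Music 101 | B | Fall 2023
8 | English 201 | A- | Fall 2023
10 | Music 101 | F | Fall 2023
12 | Databases 301 | B | Fall 2023
14 | English 201 | C | Spring 2024
15 | Music 101 | C+ | Spring 2024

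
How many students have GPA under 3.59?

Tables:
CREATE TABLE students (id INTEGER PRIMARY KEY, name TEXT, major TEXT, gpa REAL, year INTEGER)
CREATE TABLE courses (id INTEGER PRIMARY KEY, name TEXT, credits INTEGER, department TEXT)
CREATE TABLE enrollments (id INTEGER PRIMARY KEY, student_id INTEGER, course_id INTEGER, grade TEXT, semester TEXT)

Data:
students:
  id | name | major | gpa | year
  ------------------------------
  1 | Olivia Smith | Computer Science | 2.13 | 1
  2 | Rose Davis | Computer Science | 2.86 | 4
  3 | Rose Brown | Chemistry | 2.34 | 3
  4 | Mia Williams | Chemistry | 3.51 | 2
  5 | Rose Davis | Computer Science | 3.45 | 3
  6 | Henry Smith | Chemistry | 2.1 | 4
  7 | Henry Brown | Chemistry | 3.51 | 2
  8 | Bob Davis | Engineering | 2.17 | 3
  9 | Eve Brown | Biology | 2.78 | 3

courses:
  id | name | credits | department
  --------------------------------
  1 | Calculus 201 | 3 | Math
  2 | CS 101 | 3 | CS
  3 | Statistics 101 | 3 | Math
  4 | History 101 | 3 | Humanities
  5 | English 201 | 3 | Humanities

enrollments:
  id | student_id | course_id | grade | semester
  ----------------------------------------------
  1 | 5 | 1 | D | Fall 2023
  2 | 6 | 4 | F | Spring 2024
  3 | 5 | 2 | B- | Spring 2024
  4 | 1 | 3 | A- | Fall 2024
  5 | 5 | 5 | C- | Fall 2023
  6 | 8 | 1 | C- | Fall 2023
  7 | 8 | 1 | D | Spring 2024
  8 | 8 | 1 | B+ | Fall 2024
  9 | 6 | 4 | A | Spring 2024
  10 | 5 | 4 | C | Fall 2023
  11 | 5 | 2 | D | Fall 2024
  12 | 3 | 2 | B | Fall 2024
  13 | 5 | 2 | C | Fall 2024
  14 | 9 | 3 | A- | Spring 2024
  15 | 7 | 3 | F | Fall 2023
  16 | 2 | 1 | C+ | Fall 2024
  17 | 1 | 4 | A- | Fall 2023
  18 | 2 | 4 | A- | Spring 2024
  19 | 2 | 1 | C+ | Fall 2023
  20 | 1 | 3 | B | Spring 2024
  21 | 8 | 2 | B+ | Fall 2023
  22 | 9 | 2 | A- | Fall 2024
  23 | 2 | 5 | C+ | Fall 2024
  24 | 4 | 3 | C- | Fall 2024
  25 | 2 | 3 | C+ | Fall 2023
SELECT COUNT(*) FROM students WHERE gpa < 3.59

Execution result:
9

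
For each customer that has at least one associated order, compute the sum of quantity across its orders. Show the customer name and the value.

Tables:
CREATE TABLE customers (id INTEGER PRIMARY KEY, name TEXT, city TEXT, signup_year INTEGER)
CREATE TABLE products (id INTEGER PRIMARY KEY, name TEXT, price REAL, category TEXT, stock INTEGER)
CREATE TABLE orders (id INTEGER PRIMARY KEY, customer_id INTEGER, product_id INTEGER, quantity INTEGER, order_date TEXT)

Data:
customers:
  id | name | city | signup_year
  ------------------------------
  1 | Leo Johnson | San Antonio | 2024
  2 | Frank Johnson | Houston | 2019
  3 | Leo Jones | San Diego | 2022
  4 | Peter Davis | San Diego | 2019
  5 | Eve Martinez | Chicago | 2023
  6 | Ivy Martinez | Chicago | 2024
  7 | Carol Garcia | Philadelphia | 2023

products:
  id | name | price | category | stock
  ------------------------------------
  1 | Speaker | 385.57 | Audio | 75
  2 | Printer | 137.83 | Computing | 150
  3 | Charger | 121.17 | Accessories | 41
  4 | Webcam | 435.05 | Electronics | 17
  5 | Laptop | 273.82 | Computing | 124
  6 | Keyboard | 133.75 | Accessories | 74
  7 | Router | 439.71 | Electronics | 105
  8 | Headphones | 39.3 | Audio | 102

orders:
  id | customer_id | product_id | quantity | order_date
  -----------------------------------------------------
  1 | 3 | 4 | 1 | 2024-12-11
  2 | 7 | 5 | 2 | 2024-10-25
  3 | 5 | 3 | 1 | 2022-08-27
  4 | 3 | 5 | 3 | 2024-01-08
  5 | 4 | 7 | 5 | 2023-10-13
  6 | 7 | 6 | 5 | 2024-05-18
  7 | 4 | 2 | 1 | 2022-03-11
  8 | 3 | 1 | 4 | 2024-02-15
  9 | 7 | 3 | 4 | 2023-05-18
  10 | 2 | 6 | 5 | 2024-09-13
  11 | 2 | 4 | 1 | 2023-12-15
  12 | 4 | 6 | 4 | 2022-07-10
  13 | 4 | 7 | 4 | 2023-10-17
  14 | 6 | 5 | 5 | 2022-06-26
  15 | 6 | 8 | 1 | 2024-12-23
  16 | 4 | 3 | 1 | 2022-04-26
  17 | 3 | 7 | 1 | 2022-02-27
SELECT p.name, SUM(c.quantity) AS sum_quantity FROM orders c JOIN customers p ON c.customer_id = p.id GROUP BY p.id, p.name

Execution result:
name | sum_quantity
Frank Johnson | 6
Leo Jones | 9
Peter Davis | 15
Eve Martinez | 1
Ivy Martinez | 6
Carol Garcia | 11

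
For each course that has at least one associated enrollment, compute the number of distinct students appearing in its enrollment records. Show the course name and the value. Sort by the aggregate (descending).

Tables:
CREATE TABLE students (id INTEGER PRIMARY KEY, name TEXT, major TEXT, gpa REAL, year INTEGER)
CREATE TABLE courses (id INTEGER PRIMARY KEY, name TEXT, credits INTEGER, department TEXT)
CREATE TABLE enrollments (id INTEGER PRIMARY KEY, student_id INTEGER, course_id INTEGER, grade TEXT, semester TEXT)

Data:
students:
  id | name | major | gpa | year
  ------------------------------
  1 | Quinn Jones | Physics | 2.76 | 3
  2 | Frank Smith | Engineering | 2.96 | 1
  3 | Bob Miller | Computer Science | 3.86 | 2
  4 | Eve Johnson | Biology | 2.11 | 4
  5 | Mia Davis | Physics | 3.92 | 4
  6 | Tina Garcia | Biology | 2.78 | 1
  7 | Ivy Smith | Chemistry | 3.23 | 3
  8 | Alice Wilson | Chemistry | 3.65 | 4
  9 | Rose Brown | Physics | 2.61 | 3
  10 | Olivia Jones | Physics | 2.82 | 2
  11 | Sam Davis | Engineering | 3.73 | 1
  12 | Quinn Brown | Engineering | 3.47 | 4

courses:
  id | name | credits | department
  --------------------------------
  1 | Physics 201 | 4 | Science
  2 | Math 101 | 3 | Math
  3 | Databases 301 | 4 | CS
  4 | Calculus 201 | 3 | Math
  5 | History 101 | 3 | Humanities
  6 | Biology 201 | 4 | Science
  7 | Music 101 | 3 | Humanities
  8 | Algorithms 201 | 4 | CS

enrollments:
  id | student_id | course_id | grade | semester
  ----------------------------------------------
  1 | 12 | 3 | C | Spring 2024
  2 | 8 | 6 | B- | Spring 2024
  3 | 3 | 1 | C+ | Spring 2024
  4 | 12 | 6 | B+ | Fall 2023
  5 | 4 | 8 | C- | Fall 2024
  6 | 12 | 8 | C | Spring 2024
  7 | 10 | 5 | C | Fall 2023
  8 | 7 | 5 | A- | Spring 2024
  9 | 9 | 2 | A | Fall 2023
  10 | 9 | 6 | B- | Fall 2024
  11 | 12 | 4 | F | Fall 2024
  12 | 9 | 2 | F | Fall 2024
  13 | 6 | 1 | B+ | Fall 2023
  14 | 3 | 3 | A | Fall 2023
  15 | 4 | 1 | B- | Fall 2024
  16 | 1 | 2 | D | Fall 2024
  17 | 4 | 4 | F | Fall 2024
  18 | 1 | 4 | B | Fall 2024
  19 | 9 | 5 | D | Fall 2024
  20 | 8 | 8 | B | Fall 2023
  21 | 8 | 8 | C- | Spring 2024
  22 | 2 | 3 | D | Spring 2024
SELECT p.name, COUNT(DISTINCT c.student_id) AS distinct_student_count FROM enrollments c JOIN courses p ON c.course_id = p.id GROUP BY p.id, p.name ORDER BY distinct_student_count DESC

Execution result:
name | distinct_student_count
Physics 201 | 3
Databases 301 | 3
Calculus 201 | 3
History 101 | 3
Biology 201 | 3
Algorithms 201 | 3
Math 101 | 2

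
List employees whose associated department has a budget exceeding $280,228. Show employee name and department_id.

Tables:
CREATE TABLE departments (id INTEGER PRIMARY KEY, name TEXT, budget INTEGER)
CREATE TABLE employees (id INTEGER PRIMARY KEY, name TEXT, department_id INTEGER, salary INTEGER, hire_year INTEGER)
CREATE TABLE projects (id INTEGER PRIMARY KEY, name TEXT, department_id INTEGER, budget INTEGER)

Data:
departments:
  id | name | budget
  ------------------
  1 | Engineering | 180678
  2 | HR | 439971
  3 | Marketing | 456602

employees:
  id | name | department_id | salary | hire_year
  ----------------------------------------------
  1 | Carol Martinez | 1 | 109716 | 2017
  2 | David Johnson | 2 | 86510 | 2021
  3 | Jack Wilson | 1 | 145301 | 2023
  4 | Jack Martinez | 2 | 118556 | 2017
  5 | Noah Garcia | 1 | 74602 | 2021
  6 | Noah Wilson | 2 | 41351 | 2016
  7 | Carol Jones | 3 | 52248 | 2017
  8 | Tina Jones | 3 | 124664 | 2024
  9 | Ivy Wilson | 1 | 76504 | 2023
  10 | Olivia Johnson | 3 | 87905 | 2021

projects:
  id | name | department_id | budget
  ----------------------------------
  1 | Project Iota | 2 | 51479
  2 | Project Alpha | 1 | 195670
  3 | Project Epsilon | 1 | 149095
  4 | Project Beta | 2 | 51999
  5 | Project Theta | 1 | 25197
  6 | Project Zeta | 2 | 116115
SELECT name, department_id FROM employees WHERE department_id IN (SELECT id FROM departments WHERE budget > 280228)

Execution result:
name | department_id
David Johnson | 2
Jack Martinez | 2
Noah Wilson | 2
Carol Jones | 3
Tina Jones | 3
Olivia Johnson | 3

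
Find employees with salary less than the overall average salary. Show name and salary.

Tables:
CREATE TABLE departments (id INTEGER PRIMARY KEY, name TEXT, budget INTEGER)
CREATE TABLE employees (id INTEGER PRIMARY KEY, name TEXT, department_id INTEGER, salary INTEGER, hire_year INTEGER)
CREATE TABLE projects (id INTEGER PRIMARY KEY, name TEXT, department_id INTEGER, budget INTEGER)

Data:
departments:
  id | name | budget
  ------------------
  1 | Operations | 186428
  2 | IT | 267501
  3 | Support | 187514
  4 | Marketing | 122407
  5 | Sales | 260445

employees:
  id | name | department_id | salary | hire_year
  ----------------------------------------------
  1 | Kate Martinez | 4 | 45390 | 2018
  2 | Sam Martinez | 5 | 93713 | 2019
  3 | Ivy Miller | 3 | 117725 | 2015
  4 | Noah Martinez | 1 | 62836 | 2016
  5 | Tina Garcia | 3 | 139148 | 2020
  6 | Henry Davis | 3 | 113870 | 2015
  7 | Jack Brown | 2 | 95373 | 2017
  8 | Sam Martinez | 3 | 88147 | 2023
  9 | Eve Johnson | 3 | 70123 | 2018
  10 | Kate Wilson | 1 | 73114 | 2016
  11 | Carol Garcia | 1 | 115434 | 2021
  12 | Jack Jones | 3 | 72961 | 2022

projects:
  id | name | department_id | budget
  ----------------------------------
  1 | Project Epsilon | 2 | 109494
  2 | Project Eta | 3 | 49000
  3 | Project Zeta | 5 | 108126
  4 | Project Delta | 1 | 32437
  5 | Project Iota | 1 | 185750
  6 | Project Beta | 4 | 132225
SELECT name, salary FROM employees WHERE salary < (SELECT AVG(salary) FROM employees)

Execution result:
name | salary
Kate Martinez | 45390
Noah Martinez | 62836
Sam Martinez | 88147
Eve Johnson | 70123
Kate Wilson | 73114
Jack Jones | 72961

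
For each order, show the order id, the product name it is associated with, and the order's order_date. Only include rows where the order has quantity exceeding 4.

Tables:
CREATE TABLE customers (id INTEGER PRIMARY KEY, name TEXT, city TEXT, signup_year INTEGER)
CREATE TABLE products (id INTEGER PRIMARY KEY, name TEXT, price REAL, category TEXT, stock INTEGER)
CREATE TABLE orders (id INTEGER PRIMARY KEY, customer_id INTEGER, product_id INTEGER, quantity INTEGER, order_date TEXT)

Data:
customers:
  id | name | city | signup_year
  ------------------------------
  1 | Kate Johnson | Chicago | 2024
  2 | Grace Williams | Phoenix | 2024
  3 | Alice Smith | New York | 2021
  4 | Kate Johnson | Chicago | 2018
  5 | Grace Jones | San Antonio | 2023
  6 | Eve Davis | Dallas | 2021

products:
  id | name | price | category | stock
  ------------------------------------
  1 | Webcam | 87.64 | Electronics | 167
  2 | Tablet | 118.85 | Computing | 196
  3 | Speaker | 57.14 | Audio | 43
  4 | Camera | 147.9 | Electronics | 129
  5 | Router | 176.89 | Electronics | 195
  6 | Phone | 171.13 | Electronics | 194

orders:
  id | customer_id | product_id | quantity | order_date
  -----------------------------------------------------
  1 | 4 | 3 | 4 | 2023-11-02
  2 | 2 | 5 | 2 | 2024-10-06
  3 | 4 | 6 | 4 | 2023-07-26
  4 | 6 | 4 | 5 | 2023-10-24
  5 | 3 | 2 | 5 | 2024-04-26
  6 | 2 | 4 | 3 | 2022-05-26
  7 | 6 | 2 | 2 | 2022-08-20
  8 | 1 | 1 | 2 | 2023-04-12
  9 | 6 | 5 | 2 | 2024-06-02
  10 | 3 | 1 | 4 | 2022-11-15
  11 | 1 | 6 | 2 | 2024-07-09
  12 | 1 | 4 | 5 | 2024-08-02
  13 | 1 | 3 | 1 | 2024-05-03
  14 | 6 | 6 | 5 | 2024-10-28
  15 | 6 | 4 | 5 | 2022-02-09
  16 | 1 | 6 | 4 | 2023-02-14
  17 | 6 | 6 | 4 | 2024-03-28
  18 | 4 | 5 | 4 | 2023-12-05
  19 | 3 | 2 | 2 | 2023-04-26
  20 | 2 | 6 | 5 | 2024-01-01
SELECT c.id, p.name AS product, c.order_date FROM orders c JOIN products p ON c.product_id = p.id WHERE c.quantity > 4

Execution result:
id | product | order_date
4 | Camera | 2023-10-24
5 | Tablet | 2024-04-26
12 | Camera | 2024-08-02
14 | Phone | 2024-10-28
15 | Camera | 2022-02-09
20 | Phone | 2024-01-01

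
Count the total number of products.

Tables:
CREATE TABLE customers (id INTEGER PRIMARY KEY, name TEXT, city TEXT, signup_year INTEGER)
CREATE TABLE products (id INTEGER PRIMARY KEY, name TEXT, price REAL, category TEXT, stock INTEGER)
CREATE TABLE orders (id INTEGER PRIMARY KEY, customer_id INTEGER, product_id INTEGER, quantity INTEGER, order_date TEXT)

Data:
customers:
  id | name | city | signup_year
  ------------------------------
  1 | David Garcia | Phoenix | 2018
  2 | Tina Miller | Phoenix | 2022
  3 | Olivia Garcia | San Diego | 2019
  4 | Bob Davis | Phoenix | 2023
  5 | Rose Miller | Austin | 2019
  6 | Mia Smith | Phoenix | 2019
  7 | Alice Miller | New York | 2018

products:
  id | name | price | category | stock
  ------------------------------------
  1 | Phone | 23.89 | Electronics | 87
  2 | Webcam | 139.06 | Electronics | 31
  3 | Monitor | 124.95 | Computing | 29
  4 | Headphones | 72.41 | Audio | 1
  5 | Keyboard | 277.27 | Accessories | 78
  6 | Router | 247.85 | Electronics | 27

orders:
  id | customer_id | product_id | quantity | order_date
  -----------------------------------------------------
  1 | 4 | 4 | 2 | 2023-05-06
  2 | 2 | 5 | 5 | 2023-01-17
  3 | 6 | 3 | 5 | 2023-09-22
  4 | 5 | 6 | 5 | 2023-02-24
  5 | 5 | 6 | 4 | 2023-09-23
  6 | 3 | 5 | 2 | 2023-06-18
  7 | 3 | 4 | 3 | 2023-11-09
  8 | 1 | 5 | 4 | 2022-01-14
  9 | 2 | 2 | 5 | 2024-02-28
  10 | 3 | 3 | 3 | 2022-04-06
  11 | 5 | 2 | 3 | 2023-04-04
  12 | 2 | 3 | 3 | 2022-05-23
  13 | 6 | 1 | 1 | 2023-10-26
SELECT COUNT(*) FROM products

Execution result:
6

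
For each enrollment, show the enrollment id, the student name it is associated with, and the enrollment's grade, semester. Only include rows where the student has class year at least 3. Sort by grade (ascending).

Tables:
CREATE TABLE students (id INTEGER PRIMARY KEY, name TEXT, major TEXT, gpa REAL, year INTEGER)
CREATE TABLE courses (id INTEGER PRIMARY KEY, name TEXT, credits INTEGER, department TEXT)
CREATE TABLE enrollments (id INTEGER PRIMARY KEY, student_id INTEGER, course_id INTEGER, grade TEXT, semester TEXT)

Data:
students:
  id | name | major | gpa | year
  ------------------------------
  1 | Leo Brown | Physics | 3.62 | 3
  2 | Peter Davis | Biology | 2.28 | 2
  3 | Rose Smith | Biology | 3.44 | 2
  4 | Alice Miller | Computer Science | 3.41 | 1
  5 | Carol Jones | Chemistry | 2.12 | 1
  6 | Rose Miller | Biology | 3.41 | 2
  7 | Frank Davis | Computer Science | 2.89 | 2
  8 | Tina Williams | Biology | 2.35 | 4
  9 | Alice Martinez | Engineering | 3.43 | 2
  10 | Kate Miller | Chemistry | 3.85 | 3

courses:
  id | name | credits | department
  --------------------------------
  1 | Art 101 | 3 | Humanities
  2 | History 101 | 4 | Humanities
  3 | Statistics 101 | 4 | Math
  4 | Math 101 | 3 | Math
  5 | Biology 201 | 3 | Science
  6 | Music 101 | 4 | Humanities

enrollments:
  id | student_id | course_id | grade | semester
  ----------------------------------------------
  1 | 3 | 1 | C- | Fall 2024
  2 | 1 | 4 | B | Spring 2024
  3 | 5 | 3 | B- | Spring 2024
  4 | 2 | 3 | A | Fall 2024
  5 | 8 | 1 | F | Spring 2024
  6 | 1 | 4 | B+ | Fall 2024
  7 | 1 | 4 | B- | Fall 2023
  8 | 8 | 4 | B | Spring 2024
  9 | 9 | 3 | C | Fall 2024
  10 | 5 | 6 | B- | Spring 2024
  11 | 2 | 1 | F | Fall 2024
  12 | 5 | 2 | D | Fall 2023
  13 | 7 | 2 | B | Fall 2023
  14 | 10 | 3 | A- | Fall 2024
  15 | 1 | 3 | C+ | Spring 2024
SELECT c.id, p.name AS student, c.grade, c.semester FROM enrollments c JOIN students p ON c.student_id = p.id WHERE p.year >= 3 ORDER BY c.grade ASC

Execution result:
id | student | grade | semester
14 | Kate Miller | A- | Fall 2024
2 | Leo Brown | B | Spring 2024
8 | Tina Williams | B | Spring 2024
6 | Leo Brown | B+ | Fall 2024
7 | Leo Brown | B- | Fall 2023
15 | Leo Brown | C+ | Spring 2024
5 | Tina Williams | F | Spring 2024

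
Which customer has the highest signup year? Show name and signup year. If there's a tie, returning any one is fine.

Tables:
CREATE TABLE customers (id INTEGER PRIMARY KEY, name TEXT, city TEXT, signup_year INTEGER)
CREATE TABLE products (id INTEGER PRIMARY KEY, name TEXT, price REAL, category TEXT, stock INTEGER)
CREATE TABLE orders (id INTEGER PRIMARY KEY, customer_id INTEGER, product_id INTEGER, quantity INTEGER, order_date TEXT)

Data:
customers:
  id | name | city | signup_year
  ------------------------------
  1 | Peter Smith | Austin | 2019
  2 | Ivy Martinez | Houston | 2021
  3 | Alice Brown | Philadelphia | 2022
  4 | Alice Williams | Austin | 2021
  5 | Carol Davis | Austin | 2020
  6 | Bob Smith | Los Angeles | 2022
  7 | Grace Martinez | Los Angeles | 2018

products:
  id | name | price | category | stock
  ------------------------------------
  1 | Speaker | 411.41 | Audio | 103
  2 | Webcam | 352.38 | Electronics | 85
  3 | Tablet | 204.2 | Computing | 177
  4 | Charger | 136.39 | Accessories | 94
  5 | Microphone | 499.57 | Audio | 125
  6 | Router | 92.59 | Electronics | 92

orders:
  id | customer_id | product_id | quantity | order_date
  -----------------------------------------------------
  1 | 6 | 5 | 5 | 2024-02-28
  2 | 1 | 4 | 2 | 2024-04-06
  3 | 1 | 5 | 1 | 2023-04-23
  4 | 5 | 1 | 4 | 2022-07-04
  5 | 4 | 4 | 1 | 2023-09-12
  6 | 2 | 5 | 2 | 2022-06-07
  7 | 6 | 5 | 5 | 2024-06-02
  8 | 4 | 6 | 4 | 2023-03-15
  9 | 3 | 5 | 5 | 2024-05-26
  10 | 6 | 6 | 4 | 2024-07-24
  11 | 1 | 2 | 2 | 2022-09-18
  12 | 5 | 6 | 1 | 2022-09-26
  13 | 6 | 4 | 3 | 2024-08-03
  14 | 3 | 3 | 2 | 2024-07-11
SELECT name, signup_year FROM customers ORDER BY signup_year DESC LIMIT 1

Execution result:
name | signup_year
Alice Brown | 2022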